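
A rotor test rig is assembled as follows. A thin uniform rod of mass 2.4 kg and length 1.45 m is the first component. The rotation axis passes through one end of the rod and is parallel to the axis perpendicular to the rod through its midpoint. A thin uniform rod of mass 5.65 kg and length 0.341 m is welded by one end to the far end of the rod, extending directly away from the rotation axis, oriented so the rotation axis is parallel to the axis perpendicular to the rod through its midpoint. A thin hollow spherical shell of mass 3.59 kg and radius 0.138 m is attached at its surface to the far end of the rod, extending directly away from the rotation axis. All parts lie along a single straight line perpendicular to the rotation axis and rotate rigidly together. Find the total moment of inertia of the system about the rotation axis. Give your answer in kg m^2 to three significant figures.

30.0

Thin rod: I_cm = (1/12)ML² = (1/12)(2.4)(1.45)² = 0.4205 kg m^2; centre at d = 0.725 m, so I = I_cm + Md² gives I = 0.4205 + (2.4)(0.725)² = 1.682 kg m^2.
Thin rod: I_cm = (1/12)ML² = (1/12)(5.65)(0.341)² = 0.054749 kg m^2; centre at d = 0.725 + 0.725 + 0.1705 = 1.6205 m, so I = I_cm + Md² gives I = 0.054749 + (5.65)(1.6205)² = 14.892 kg m^2.
Spherical shell: I_cm = (2/3)MR² = (2/3)(3.59)(0.138)² = 0.045579 kg m^2; centre at d = 0.725 + 0.725 + 0.1705 + 0.1705 + 0.138 = 1.929 m, so I = I_cm + Md² gives I = 0.045579 + (3.59)(1.929)² = 13.404 kg m^2.
Total I = 1.682 + 14.892 + 13.404 = 29.978 kg m^2.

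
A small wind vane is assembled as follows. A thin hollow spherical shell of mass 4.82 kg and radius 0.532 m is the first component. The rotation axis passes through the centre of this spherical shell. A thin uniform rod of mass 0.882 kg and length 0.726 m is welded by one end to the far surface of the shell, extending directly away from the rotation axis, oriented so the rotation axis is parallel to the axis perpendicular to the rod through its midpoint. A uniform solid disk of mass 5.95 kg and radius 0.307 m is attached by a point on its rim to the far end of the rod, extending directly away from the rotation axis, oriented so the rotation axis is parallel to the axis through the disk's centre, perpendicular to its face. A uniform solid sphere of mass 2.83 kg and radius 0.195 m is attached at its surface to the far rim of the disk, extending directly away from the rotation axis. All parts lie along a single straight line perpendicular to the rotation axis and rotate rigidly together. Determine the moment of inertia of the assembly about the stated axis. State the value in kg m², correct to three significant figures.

Spherical shell: I_cm = (2/3)MR² = (2/3)(4.82)(0.532)² = 0.90945 kg m²; axis through the centre, so I = 0.90945 kg m².
Thin rod: I_cm = (1/12)ML² = (1/12)(0.882)(0.726)² = 0.03874 kg m²; centre at d = 0.532 + 0.363 = 0.895 m, so I = I_cm + Md² gives I = 0.03874 + (0.882)(0.895)² = 0.74524 kg m².
Solid disk: I_cm = (1/2)MR² = (1/2)(5.95)(0.307)² = 0.28039 kg m²; centre at d = 0.532 + 0.363 + 0.363 + 0.307 = 1.565 m, so I = I_cm + Md² gives I = 0.28039 + (5.95)(1.565)² = 14.853 kg m².
Solid sphere: I_cm = (2/5)MR² = (2/5)(2.83)(0.195)² = 0.043044 kg m²; centre at d = 0.532 + 0.363 + 0.363 + 0.307 + 0.307 + 0.195 = 2.067 m, so I = I_cm + Md² gives I = 0.043044 + (2.83)(2.067)² = 12.134 kg m².
Total I = 0.90945 + 0.74524 + 14.853 + 12.134 = 28.642 kg m².

28.6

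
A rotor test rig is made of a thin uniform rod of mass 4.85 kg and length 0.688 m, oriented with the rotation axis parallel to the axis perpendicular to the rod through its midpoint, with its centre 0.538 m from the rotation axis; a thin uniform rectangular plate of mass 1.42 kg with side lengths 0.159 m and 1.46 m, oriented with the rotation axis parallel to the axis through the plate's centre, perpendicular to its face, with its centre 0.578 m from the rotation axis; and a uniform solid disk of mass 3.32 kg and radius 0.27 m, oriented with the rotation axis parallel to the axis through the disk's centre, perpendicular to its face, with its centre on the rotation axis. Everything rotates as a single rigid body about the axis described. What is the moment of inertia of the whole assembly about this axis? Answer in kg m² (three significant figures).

2.45

Thin rod: I_cm = (1/12)ML² = (1/12)(4.85)(0.688)² = 0.19131 kg m²; centre at d = 0.538 m, so I = I_cm + Md² gives I = 0.19131 + (4.85)(0.538)² = 1.5951 kg m².
Rectangular plate: I_cm = (1/12)M(a²+b²) = (1/12)(1.42)[(0.159)² + (1.46)²] = 0.25523 kg m²; centre at d = 0.578 m, so I = I_cm + Md² gives I = 0.25523 + (1.42)(0.578)² = 0.72963 kg m².
Solid disk: I_cm = (1/2)MR² = (1/2)(3.32)(0.27)² = 0.12101 kg m²; axis through the centre, so I = 0.12101 kg m².
Total I = 1.5951 + 0.72963 + 0.12101 = 2.4458 kg m².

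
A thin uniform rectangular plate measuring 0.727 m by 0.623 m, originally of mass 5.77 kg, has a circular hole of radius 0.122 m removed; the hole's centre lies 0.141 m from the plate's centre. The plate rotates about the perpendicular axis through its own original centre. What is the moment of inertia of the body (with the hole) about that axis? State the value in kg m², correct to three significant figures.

Unpierced body about its centre: I₀ = (1/12)M(a²+b²) = (1/12)(5.77)[(0.727)² + (0.623)²] = 0.44076 kg m².
The removed disk has mass m = M·πr²/(ab) = (5.77)·π(0.122)²/(0.727·0.623) = 0.59569 kg (same uniform areal density).
Its moment of inertia about the rotation axis (parallel-axis theorem): I_hole = (1/2)mr² + md² = (1/2)(0.59569)(0.122)² + (0.59569)(0.141)² = 0.016276 kg m².
Treating the hole as negative mass, I = I₀ − I_hole = 0.44076 − 0.016276 = 0.42448 kg m².

0.424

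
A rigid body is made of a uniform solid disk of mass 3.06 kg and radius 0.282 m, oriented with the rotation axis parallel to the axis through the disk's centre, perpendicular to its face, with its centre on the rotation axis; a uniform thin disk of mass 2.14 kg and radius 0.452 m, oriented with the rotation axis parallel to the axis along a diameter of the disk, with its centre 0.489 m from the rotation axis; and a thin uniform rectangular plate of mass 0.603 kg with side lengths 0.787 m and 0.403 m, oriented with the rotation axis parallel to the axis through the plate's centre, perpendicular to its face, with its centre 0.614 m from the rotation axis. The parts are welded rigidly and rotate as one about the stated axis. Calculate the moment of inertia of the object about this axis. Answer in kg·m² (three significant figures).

Solid disk: I_cm = (1/2)MR² = (1/2)(3.06)(0.282)² = 0.12167 kg·m²; axis through the centre, so I = 0.12167 kg·m².
Thin disk: I_cm = (1/4)MR² = (1/4)(2.14)(0.452)² = 0.1093 kg·m²; centre at d = 0.489 m, so the parallel axis theorem gives I = 0.1093 + (2.14)(0.489)² = 0.62102 kg·m².
Rectangular plate: I_cm = (1/12)M(a²+b²) = (1/12)(0.603)[(0.787)² + (0.403)²] = 0.039284 kg·m²; centre at d = 0.614 m, so the parallel axis theorem gives I = 0.039284 + (0.603)(0.614)² = 0.26661 kg·m².
Total I = 0.12167 + 0.62102 + 0.26661 = 1.0093 kg·m².

1.01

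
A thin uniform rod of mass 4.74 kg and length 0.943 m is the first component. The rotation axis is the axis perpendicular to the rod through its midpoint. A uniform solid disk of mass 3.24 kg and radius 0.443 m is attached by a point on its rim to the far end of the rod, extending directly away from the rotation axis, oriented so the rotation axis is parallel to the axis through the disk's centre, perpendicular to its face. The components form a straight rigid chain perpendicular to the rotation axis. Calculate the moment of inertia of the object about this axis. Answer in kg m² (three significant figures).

3.38

Thin rod: I_cm = (1/12)ML² = (1/12)(4.74)(0.943)² = 0.35125 kg m²; axis through the centre, so I = 0.35125 kg m².
Solid disk: I_cm = (1/2)MR² = (1/2)(3.24)(0.443)² = 0.31792 kg m²; centre at d = 0.4715 + 0.443 = 0.9145 m, so the parallel axis theorem gives I = 0.31792 + (3.24)(0.9145)² = 3.0276 kg m².
Total I = 0.35125 + 3.0276 = 3.3788 kg m².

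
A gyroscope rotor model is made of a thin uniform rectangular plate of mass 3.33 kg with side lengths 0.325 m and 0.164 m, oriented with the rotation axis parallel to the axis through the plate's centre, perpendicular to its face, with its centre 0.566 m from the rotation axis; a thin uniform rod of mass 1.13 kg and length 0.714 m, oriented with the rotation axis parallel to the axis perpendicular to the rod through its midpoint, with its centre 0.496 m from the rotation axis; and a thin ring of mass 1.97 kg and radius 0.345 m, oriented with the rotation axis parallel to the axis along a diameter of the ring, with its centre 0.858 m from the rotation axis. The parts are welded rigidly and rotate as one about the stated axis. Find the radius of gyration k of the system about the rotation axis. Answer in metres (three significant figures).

Rectangular plate: I_cm = (1/12)M(a²+b²) = (1/12)(3.33)[(0.325)² + (0.164)²] = 0.036775 kg m²; centre at d = 0.566 m, so I = I_cm + Md² gives I = 0.036775 + (3.33)(0.566)² = 1.1036 kg m².
Thin rod: I_cm = (1/12)ML² = (1/12)(1.13)(0.714)² = 0.048006 kg m²; centre at d = 0.496 m, so I = I_cm + Md² gives I = 0.048006 + (1.13)(0.496)² = 0.326 kg m².
Thin ring: I_cm = (1/2)MR² = (1/2)(1.97)(0.345)² = 0.11724 kg m²; centre at d = 0.858 m, so I = I_cm + Md² gives I = 0.11724 + (1.97)(0.858)² = 1.5675 kg m².
Total I = 2.997 kg m²; total mass M = 6.43 kg.
k = √(I/M) = √(2.997/6.43) = 0.68272 m.

0.683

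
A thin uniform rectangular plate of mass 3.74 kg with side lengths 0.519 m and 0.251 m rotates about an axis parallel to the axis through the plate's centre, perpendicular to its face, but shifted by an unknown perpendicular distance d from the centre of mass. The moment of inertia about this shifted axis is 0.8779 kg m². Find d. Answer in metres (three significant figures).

0.455

About the centre-of-mass axis, I_cm = (1/12)M(a²+b²) = (1/12)(3.74)[(0.519)² + (0.251)²] = 0.10359 kg m².
Parallel axis theorem: I = I_cm + Md², so Md² = 0.8779 − 0.10359 = 0.77431 kg m².
d = √(0.77431 / 3.74) = 0.45501 m.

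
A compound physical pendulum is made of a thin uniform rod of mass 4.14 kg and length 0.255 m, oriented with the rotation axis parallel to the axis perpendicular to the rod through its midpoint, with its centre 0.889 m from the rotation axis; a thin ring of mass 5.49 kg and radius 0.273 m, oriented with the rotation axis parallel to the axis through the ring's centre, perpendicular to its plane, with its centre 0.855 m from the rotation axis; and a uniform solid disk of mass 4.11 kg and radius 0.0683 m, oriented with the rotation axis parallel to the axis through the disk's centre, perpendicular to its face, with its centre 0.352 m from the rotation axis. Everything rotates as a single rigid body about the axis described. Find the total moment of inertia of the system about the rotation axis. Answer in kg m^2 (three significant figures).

Thin rod: I_cm = (1/12)ML² = (1/12)(4.14)(0.255)² = 0.022434 kg m^2; centre at d = 0.889 m, so the parallel axis theorem gives I = 0.022434 + (4.14)(0.889)² = 3.2944 kg m^2.
Thin ring: I_cm = MR² = (5.49)(0.273)² = 0.40916 kg m^2; centre at d = 0.855 m, so the parallel axis theorem gives I = 0.40916 + (5.49)(0.855)² = 4.4225 kg m^2.
Solid disk: I_cm = (1/2)MR² = (1/2)(4.11)(0.0683)² = 0.0095863 kg m^2; centre at d = 0.352 m, so the parallel axis theorem gives I = 0.0095863 + (4.11)(0.352)² = 0.51883 kg m^2.
Total I = 3.2944 + 4.4225 + 0.51883 = 8.2357 kg m^2.

8.24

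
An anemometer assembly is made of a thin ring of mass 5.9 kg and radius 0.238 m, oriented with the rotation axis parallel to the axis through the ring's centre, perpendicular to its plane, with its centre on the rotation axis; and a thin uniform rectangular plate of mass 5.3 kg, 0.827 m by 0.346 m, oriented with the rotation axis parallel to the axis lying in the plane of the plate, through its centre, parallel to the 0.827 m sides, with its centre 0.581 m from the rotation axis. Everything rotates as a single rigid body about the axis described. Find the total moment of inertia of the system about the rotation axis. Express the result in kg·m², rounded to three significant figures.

2.18

Thin ring: I_cm = MR² = (5.9)(0.238)² = 0.3342 kg·m²; axis through the centre, so I = 0.3342 kg·m².
Rectangular plate: I_cm = (1/12)Mb² = (1/12)(5.3)(0.346)² = 0.052875 kg·m²; centre at d = 0.581 m, so I = I_cm + Md² gives I = 0.052875 + (5.3)(0.581)² = 1.8419 kg·m².
Total I = 0.3342 + 1.8419 = 2.1761 kg·m².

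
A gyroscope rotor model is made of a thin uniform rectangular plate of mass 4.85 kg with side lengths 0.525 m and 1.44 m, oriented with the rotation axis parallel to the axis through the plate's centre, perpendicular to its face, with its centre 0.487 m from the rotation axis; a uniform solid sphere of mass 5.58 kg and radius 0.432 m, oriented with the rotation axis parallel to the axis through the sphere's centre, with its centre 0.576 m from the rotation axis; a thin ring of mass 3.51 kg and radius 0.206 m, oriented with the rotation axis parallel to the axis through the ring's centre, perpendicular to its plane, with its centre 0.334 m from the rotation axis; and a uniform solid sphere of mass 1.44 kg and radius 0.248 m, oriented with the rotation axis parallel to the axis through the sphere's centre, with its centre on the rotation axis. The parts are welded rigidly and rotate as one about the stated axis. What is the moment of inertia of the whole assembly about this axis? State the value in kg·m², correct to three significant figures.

4.94

Rectangular plate: I_cm = (1/12)M(a²+b²) = (1/12)(4.85)[(0.525)² + (1.44)²] = 0.94948 kg·m²; centre at d = 0.487 m, so I = I_cm + Md² gives I = 0.94948 + (4.85)(0.487)² = 2.0997 kg·m².
Solid sphere: I_cm = (2/5)MR² = (2/5)(5.58)(0.432)² = 0.41654 kg·m²; centre at d = 0.576 m, so I = I_cm + Md² gives I = 0.41654 + (5.58)(0.576)² = 2.2679 kg·m².
Thin ring: I_cm = MR² = (3.51)(0.206)² = 0.14895 kg·m²; centre at d = 0.334 m, so I = I_cm + Md² gives I = 0.14895 + (3.51)(0.334)² = 0.54051 kg·m².
Solid sphere: I_cm = (2/5)MR² = (2/5)(1.44)(0.248)² = 0.035426 kg·m²; axis through the centre, so I = 0.035426 kg·m².
Total I = 2.0997 + 2.2679 + 0.54051 + 0.035426 = 4.9435 kg·m².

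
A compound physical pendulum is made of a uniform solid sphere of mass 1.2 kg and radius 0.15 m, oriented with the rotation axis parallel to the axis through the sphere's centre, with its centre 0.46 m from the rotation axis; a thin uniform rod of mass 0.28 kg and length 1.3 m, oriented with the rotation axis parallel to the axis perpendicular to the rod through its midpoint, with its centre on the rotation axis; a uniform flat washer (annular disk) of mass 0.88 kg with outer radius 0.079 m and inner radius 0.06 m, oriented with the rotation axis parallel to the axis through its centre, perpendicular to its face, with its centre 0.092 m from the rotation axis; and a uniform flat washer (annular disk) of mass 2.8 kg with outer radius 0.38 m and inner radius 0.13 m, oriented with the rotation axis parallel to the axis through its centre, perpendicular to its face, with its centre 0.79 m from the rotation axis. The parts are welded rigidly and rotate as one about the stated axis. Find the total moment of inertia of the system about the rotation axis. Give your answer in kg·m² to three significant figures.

Solid sphere: I_cm = (2/5)MR² = (2/5)(1.2)(0.15)² = 0.0108 kg·m²; centre at d = 0.46 m, so I = I_cm + Md² gives I = 0.0108 + (1.2)(0.46)² = 0.26472 kg·m².
Thin rod: I_cm = (1/12)ML² = (1/12)(0.28)(1.3)² = 0.039433 kg·m²; axis through the centre, so I = 0.039433 kg·m².
Annular disk: I_cm = (1/2)M(R²+r²) = (1/2)(0.88)[(0.079)² + (0.06)²] = 0.00433 kg·m²; centre at d = 0.092 m, so I = I_cm + Md² gives I = 0.00433 + (0.88)(0.092)² = 0.011778 kg·m².
Annular disk: I_cm = (1/2)M(R²+r²) = (1/2)(2.8)[(0.38)² + (0.13)²] = 0.22582 kg·m²; centre at d = 0.79 m, so I = I_cm + Md² gives I = 0.22582 + (2.8)(0.79)² = 1.9733 kg·m².
Total I = 0.26472 + 0.039433 + 0.011778 + 1.9733 = 2.2892 kg·m².

2.29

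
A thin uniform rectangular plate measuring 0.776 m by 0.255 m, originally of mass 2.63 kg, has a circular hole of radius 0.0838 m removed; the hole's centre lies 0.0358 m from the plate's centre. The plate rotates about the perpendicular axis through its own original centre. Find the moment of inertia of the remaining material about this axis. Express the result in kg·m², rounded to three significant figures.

Unpierced body about its centre: I₀ = (1/12)M(a²+b²) = (1/12)(2.63)[(0.776)² + (0.255)²] = 0.14623 kg·m².
The removed disk has mass m = M·πr²/(ab) = (2.63)·π(0.0838)²/(0.776·0.255) = 0.29322 kg (same uniform areal density).
Its moment of inertia about the rotation axis (parallel-axis theorem): I_hole = (1/2)mr² + md² = (1/2)(0.29322)(0.0838)² + (0.29322)(0.0358)² = 0.0014054 kg·m².
Treating the hole as negative mass, I = I₀ − I_hole = 0.14623 − 0.0014054 = 0.14482 kg·m².

0.145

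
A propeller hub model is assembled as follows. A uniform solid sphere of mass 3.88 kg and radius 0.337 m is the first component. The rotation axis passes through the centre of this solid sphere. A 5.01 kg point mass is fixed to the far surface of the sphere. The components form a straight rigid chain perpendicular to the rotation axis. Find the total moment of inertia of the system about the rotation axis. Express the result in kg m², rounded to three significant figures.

Solid sphere: I_cm = (2/5)MR² = (2/5)(3.88)(0.337)² = 0.17626 kg m²; axis through the centre, so I = 0.17626 kg m².
Point mass: I_cm = 0; centre at d = 0.337 m, so the parallel axis theorem gives I = 0 + (5.01)(0.337)² = 0.56898 kg m².
Total I = 0.17626 + 0.56898 = 0.74524 kg m².

0.745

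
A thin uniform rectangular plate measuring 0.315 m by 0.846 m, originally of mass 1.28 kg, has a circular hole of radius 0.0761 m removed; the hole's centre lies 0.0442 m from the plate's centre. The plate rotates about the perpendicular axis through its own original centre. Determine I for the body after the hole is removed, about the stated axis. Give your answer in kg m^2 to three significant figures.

0.0865

Unpierced body about its centre: I₀ = (1/12)M(a²+b²) = (1/12)(1.28)[(0.315)² + (0.846)²] = 0.086927 kg m^2.
The removed disk has mass m = M·πr²/(ab) = (1.28)·π(0.0761)²/(0.315·0.846) = 0.087387 kg (same uniform areal density).
Its moment of inertia about the rotation axis (parallel-axis theorem): I_hole = (1/2)mr² + md² = (1/2)(0.087387)(0.0761)² + (0.087387)(0.0442)² = 0.00042376 kg m^2.
Treating the hole as negative mass, I = I₀ − I_hole = 0.086927 − 0.00042376 = 0.086503 kg m^2.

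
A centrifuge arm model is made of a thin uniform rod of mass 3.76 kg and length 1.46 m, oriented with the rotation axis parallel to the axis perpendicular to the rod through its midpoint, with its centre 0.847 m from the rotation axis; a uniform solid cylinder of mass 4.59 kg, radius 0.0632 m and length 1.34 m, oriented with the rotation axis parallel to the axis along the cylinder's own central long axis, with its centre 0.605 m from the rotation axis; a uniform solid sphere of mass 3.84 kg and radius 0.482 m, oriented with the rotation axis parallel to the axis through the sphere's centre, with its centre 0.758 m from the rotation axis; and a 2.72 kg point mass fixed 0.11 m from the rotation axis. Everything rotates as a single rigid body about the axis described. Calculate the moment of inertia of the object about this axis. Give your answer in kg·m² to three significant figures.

Thin rod: I_cm = (1/12)ML² = (1/12)(3.76)(1.46)² = 0.6679 kg·m²; centre at d = 0.847 m, so I = I_cm + Md² gives I = 0.6679 + (3.76)(0.847)² = 3.3654 kg·m².
Solid cylinder: I_cm = (1/2)MR² = (1/2)(4.59)(0.0632)² = 0.0091668 kg·m²; centre at d = 0.605 m, so I = I_cm + Md² gives I = 0.0091668 + (4.59)(0.605)² = 1.6892 kg·m².
Solid sphere: I_cm = (2/5)MR² = (2/5)(3.84)(0.482)² = 0.35685 kg·m²; centre at d = 0.758 m, so I = I_cm + Md² gives I = 0.35685 + (3.84)(0.758)² = 2.5632 kg·m².
Point mass: I_cm = 0; centre at d = 0.11 m, so I = I_cm + Md² gives I = 0 + (2.72)(0.11)² = 0.032912 kg·m².
Total I = 3.3654 + 1.6892 + 2.5632 + 0.032912 = 7.6507 kg·m².

7.65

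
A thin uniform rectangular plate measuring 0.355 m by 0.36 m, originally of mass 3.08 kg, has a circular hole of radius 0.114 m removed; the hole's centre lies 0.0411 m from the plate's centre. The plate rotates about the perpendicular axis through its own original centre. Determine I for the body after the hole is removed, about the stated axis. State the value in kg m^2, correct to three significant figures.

Unpierced body about its centre: I₀ = (1/12)M(a²+b²) = (1/12)(3.08)[(0.355)² + (0.36)²] = 0.06561 kg m^2.
The removed disk has mass m = M·πr²/(ab) = (3.08)·π(0.114)²/(0.355·0.36) = 0.98396 kg (same uniform areal density).
Its moment of inertia about the rotation axis (parallel-axis theorem): I_hole = (1/2)mr² + md² = (1/2)(0.98396)(0.114)² + (0.98396)(0.0411)² = 0.0080559 kg m^2.
Treating the hole as negative mass, I = I₀ − I_hole = 0.06561 − 0.0080559 = 0.057554 kg m^2.

0.0576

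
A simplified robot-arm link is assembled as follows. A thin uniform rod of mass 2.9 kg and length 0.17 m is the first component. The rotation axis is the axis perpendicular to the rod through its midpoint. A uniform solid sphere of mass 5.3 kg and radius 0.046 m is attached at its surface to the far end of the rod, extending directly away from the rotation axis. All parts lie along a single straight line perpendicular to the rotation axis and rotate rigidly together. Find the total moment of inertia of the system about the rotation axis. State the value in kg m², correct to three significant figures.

0.102

Thin rod: I_cm = (1/12)ML² = (1/12)(2.9)(0.17)² = 0.0069842 kg m²; axis through the centre, so I = 0.0069842 kg m².
Solid sphere: I_cm = (2/5)MR² = (2/5)(5.3)(0.046)² = 0.0044859 kg m²; centre at d = 0.085 + 0.046 = 0.131 m, so I = I_cm + Md² gives I = 0.0044859 + (5.3)(0.131)² = 0.095439 kg m².
Total I = 0.0069842 + 0.095439 = 0.10242 kg m².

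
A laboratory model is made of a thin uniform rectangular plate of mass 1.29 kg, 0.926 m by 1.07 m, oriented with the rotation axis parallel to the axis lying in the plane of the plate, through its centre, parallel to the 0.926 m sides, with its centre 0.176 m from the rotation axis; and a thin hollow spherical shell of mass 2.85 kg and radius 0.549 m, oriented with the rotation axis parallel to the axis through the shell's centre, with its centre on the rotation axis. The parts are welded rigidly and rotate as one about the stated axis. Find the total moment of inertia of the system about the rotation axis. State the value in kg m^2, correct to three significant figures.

Rectangular plate: I_cm = (1/12)Mb² = (1/12)(1.29)(1.07)² = 0.12308 kg m^2; centre at d = 0.176 m, so the parallel axis theorem gives I = 0.12308 + (1.29)(0.176)² = 0.16304 kg m^2.
Spherical shell: I_cm = (2/3)MR² = (2/3)(2.85)(0.549)² = 0.57266 kg m^2; axis through the centre, so I = 0.57266 kg m^2.
Total I = 0.16304 + 0.57266 = 0.7357 kg m^2.

0.736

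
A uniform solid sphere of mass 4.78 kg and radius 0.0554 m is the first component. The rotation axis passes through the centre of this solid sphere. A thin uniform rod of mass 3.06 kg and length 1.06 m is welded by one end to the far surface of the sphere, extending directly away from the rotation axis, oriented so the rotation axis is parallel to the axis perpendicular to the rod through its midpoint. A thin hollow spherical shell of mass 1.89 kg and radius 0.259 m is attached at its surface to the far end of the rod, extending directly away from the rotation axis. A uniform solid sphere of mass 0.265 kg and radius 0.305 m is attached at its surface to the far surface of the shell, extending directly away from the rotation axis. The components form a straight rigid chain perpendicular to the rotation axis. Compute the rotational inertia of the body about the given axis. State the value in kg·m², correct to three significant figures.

Solid sphere: I_cm = (2/5)MR² = (2/5)(4.78)(0.0554)² = 0.0058682 kg·m²; axis through the centre, so I = 0.0058682 kg·m².
Thin rod: I_cm = (1/12)ML² = (1/12)(3.06)(1.06)² = 0.28652 kg·m²; centre at d = 0.0554 + 0.53 = 0.5854 m, so I = I_cm + Md² gives I = 0.28652 + (3.06)(0.5854)² = 1.3352 kg·m².
Spherical shell: I_cm = (2/3)MR² = (2/3)(1.89)(0.259)² = 0.084522 kg·m²; centre at d = 0.0554 + 0.53 + 0.53 + 0.259 = 1.3744 m, so I = I_cm + Md² gives I = 0.084522 + (1.89)(1.3744)² = 3.6547 kg·m².
Solid sphere: I_cm = (2/5)MR² = (2/5)(0.265)(0.305)² = 0.0098607 kg·m²; centre at d = 0.0554 + 0.53 + 0.53 + 0.259 + 0.259 + 0.305 = 1.9384 m, so I = I_cm + Md² gives I = 0.0098607 + (0.265)(1.9384)² = 1.0056 kg·m².
Total I = 0.0058682 + 1.3352 + 3.6547 + 1.0056 = 6.0013 kg·m².

6.00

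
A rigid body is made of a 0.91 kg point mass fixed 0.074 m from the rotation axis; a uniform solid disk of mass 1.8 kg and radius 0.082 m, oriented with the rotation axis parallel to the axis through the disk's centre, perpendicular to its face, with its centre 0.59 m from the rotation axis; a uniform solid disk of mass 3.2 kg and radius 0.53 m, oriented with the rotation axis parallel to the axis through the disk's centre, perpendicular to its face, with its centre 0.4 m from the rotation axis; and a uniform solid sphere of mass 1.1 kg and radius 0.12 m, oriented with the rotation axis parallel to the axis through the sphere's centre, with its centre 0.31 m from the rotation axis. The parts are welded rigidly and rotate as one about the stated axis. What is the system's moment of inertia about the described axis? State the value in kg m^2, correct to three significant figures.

Point mass: I_cm = 0; centre at d = 0.074 m, so the parallel axis theorem gives I = 0 + (0.91)(0.074)² = 0.0049832 kg m^2.
Solid disk: I_cm = (1/2)MR² = (1/2)(1.8)(0.082)² = 0.0060516 kg m^2; centre at d = 0.59 m, so the parallel axis theorem gives I = 0.0060516 + (1.8)(0.59)² = 0.63263 kg m^2.
Solid disk: I_cm = (1/2)MR² = (1/2)(3.2)(0.53)² = 0.44944 kg m^2; centre at d = 0.4 m, so the parallel axis theorem gives I = 0.44944 + (3.2)(0.4)² = 0.96144 kg m^2.
Solid sphere: I_cm = (2/5)MR² = (2/5)(1.1)(0.12)² = 0.006336 kg m^2; centre at d = 0.31 m, so the parallel axis theorem gives I = 0.006336 + (1.1)(0.31)² = 0.11205 kg m^2.
Total I = 0.0049832 + 0.63263 + 0.96144 + 0.11205 = 1.7111 kg m^2.

1.71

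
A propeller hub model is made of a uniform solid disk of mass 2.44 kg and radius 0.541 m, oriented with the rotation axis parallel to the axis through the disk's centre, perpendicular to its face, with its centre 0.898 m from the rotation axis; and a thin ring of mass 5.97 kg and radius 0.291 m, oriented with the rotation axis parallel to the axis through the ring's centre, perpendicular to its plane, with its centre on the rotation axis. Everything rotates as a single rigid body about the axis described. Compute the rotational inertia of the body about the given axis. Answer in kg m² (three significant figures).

Solid disk: I_cm = (1/2)MR² = (1/2)(2.44)(0.541)² = 0.35707 kg m²; centre at d = 0.898 m, so the parallel axis theorem gives I = 0.35707 + (2.44)(0.898)² = 2.3247 kg m².
Thin ring: I_cm = MR² = (5.97)(0.291)² = 0.50555 kg m²; axis through the centre, so I = 0.50555 kg m².
Total I = 2.3247 + 0.50555 = 2.8302 kg m².

2.83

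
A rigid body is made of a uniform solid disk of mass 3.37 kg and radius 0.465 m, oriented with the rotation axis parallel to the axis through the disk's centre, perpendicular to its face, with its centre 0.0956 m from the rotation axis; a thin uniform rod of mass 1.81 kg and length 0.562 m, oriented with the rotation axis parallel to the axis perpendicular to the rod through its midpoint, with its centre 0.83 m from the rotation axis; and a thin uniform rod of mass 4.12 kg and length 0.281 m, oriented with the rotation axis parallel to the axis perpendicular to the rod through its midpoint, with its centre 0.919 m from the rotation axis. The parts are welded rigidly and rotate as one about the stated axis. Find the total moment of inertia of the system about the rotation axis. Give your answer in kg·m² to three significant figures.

Solid disk: I_cm = (1/2)MR² = (1/2)(3.37)(0.465)² = 0.36434 kg·m²; centre at d = 0.0956 m, so I = I_cm + Md² gives I = 0.36434 + (3.37)(0.0956)² = 0.39514 kg·m².
Thin rod: I_cm = (1/12)ML² = (1/12)(1.81)(0.562)² = 0.04764 kg·m²; centre at d = 0.83 m, so I = I_cm + Md² gives I = 0.04764 + (1.81)(0.83)² = 1.2945 kg·m².
Thin rod: I_cm = (1/12)ML² = (1/12)(4.12)(0.281)² = 0.02711 kg·m²; centre at d = 0.919 m, so I = I_cm + Md² gives I = 0.02711 + (4.12)(0.919)² = 3.5067 kg·m².
Total I = 0.39514 + 1.2945 + 3.5067 = 5.1964 kg·m².

5.20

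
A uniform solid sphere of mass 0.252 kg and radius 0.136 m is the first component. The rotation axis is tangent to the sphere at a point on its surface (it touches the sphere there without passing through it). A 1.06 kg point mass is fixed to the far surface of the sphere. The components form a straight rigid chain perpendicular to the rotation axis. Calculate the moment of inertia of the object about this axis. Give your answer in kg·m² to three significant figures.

Solid sphere: I_cm = (2/5)MR² = (2/5)(0.252)(0.136)² = 0.0018644 kg·m²; centre at d = 0.136 m, so I = I_cm + Md² gives I = 0.0018644 + (0.252)(0.136)² = 0.0065254 kg·m².
Point mass: I_cm = 0; centre at d = 0.136 + 0.136 = 0.272 m, so I = I_cm + Md² gives I = 0 + (1.06)(0.272)² = 0.078423 kg·m².
Total I = 0.0065254 + 0.078423 = 0.084948 kg·m².

0.0849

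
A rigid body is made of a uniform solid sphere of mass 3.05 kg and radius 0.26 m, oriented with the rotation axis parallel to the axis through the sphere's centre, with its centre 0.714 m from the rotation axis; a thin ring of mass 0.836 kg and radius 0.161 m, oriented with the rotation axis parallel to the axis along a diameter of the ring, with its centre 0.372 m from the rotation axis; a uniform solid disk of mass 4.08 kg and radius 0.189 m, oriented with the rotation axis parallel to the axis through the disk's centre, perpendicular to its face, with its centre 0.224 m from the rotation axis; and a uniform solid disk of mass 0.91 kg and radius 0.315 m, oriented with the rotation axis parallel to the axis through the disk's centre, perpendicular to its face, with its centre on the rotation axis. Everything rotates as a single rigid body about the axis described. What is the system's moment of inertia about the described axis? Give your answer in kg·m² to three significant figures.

2.09

Solid sphere: I_cm = (2/5)MR² = (2/5)(3.05)(0.26)² = 0.082472 kg·m²; centre at d = 0.714 m, so the parallel axis theorem gives I = 0.082472 + (3.05)(0.714)² = 1.6373 kg·m².
Thin ring: I_cm = (1/2)MR² = (1/2)(0.836)(0.161)² = 0.010835 kg·m²; centre at d = 0.372 m, so the parallel axis theorem gives I = 0.010835 + (0.836)(0.372)² = 0.12652 kg·m².
Solid disk: I_cm = (1/2)MR² = (1/2)(4.08)(0.189)² = 0.072871 kg·m²; centre at d = 0.224 m, so the parallel axis theorem gives I = 0.072871 + (4.08)(0.224)² = 0.27759 kg·m².
Solid disk: I_cm = (1/2)MR² = (1/2)(0.91)(0.315)² = 0.045147 kg·m²; axis through the centre, so I = 0.045147 kg·m².
Total I = 1.6373 + 0.12652 + 0.27759 + 0.045147 = 2.0866 kg·m².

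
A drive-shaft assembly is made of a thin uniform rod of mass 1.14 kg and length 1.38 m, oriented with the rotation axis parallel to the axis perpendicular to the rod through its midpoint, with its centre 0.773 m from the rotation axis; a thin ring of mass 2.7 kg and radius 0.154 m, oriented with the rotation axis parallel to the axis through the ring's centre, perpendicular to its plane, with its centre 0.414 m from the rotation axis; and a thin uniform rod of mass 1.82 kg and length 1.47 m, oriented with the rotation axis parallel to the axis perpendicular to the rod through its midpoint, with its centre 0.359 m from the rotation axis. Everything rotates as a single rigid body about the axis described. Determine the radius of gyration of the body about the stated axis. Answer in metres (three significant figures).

Thin rod: I_cm = (1/12)ML² = (1/12)(1.14)(1.38)² = 0.18092 kg m^2; centre at d = 0.773 m, so I = I_cm + Md² gives I = 0.18092 + (1.14)(0.773)² = 0.8621 kg m^2.
Thin ring: I_cm = MR² = (2.7)(0.154)² = 0.064033 kg m^2; centre at d = 0.414 m, so I = I_cm + Md² gives I = 0.064033 + (2.7)(0.414)² = 0.5268 kg m^2.
Thin rod: I_cm = (1/12)ML² = (1/12)(1.82)(1.47)² = 0.32774 kg m^2; centre at d = 0.359 m, so I = I_cm + Md² gives I = 0.32774 + (1.82)(0.359)² = 0.5623 kg m^2.
Total I = 1.9512 kg m^2; total mass M = 5.66 kg.
k = √(I/M) = √(1.9512/5.66) = 0.58714 m.

0.587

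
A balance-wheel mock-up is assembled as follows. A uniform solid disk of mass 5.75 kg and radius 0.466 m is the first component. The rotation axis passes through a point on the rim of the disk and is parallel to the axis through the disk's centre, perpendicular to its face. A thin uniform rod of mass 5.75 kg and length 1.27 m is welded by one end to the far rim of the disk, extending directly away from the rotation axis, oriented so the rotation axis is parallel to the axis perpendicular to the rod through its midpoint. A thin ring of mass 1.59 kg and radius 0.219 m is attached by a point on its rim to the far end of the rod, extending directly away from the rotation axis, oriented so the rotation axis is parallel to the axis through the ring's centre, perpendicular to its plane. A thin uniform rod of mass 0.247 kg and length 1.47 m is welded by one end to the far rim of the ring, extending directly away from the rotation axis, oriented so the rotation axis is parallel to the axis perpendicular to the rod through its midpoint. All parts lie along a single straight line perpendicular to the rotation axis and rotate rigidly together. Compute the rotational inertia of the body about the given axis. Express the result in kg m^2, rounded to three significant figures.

29.0

Solid disk: I_cm = (1/2)MR² = (1/2)(5.75)(0.466)² = 0.62432 kg m^2; centre at d = 0.466 m, so I = I_cm + Md² gives I = 0.62432 + (5.75)(0.466)² = 1.873 kg m^2.
Thin rod: I_cm = (1/12)ML² = (1/12)(5.75)(1.27)² = 0.77285 kg m^2; centre at d = 0.466 + 0.466 + 0.635 = 1.567 m, so I = I_cm + Md² gives I = 0.77285 + (5.75)(1.567)² = 14.892 kg m^2.
Thin ring: I_cm = MR² = (1.59)(0.219)² = 0.076258 kg m^2; centre at d = 0.466 + 0.466 + 0.635 + 0.635 + 0.219 = 2.421 m, so I = I_cm + Md² gives I = 0.076258 + (1.59)(2.421)² = 9.3956 kg m^2.
Thin rod: I_cm = (1/12)ML² = (1/12)(0.247)(1.47)² = 0.044479 kg m^2; centre at d = 0.466 + 0.466 + 0.635 + 0.635 + 0.219 + 0.219 + 0.735 = 3.375 m, so I = I_cm + Md² gives I = 0.044479 + (0.247)(3.375)² = 2.858 kg m^2.
Total I = 1.873 + 14.892 + 9.3956 + 2.858 = 29.018 kg m^2.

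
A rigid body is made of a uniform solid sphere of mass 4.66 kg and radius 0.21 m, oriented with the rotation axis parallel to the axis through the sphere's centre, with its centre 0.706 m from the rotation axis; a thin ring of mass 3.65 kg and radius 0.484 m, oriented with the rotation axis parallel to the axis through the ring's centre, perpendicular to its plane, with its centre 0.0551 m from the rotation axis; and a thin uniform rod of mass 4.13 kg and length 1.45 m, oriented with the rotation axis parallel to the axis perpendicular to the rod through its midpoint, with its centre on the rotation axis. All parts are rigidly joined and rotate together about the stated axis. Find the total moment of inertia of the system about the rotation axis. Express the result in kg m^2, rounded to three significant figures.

3.99

Solid sphere: I_cm = (2/5)MR² = (2/5)(4.66)(0.21)² = 0.082202 kg m^2; centre at d = 0.706 m, so I = I_cm + Md² gives I = 0.082202 + (4.66)(0.706)² = 2.4049 kg m^2.
Thin ring: I_cm = MR² = (3.65)(0.484)² = 0.85503 kg m^2; centre at d = 0.0551 m, so I = I_cm + Md² gives I = 0.85503 + (3.65)(0.0551)² = 0.86612 kg m^2.
Thin rod: I_cm = (1/12)ML² = (1/12)(4.13)(1.45)² = 0.72361 kg m^2; axis through the centre, so I = 0.72361 kg m^2.
Total I = 2.4049 + 0.86612 + 0.72361 = 3.9946 kg m^2.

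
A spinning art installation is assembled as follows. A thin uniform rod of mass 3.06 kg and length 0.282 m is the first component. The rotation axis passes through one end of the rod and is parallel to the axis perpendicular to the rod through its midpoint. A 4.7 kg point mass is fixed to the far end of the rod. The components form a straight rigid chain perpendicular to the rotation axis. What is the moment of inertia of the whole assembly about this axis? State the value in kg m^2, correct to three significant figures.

0.455

Thin rod: I_cm = (1/12)ML² = (1/12)(3.06)(0.282)² = 0.020279 kg m^2; centre at d = 0.141 m, so I = I_cm + Md² gives I = 0.020279 + (3.06)(0.141)² = 0.081114 kg m^2.
Point mass: I_cm = 0; centre at d = 0.141 + 0.141 = 0.282 m, so I = I_cm + Md² gives I = 0 + (4.7)(0.282)² = 0.37376 kg m^2.
Total I = 0.081114 + 0.37376 = 0.45488 kg m^2.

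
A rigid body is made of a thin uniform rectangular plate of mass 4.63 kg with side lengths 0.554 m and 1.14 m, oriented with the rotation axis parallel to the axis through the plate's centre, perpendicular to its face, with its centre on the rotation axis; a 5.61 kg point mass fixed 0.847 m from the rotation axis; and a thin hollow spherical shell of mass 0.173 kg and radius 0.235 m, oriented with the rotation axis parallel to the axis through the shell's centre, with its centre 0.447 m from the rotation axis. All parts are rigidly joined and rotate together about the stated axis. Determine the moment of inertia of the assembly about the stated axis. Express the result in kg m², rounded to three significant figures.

Rectangular plate: I_cm = (1/12)M(a²+b²) = (1/12)(4.63)[(0.554)² + (1.14)²] = 0.61985 kg m²; axis through the centre, so I = 0.61985 kg m².
Point mass: I_cm = 0; centre at d = 0.847 m, so the parallel axis theorem gives I = 0 + (5.61)(0.847)² = 4.0247 kg m².
Spherical shell: I_cm = (2/3)MR² = (2/3)(0.173)(0.235)² = 0.0063693 kg m²; centre at d = 0.447 m, so the parallel axis theorem gives I = 0.0063693 + (0.173)(0.447)² = 0.040936 kg m².
Total I = 0.61985 + 4.0247 + 0.040936 = 4.6854 kg m².

4.69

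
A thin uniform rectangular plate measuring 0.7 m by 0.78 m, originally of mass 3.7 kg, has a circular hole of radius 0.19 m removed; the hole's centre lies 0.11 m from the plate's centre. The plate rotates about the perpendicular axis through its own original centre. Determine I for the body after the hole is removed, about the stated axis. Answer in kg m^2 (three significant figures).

Unpierced body about its centre: I₀ = (1/12)M(a²+b²) = (1/12)(3.7)[(0.7)² + (0.78)²] = 0.33867 kg m^2.
The removed disk has mass m = M·πr²/(ab) = (3.7)·π(0.19)²/(0.7·0.78) = 0.76854 kg (same uniform areal density).
Its moment of inertia about the rotation axis (parallel-axis theorem): I_hole = (1/2)mr² + md² = (1/2)(0.76854)(0.19)² + (0.76854)(0.11)² = 0.023171 kg m^2.
Treating the hole as negative mass, I = I₀ − I_hole = 0.33867 − 0.023171 = 0.3155 kg m^2.

0.316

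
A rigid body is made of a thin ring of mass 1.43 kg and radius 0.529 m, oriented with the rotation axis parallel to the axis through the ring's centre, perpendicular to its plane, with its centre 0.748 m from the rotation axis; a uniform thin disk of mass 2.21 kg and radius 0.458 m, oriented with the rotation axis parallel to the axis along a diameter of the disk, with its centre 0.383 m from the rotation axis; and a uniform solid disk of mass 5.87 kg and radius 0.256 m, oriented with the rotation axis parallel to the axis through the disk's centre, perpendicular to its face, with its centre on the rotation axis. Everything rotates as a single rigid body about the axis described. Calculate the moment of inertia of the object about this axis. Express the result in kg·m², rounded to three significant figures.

1.83

Thin ring: I_cm = MR² = (1.43)(0.529)² = 0.40017 kg·m²; centre at d = 0.748 m, so I = I_cm + Md² gives I = 0.40017 + (1.43)(0.748)² = 1.2003 kg·m².
Thin disk: I_cm = (1/4)MR² = (1/4)(2.21)(0.458)² = 0.11589 kg·m²; centre at d = 0.383 m, so I = I_cm + Md² gives I = 0.11589 + (2.21)(0.383)² = 0.44008 kg·m².
Solid disk: I_cm = (1/2)MR² = (1/2)(5.87)(0.256)² = 0.19235 kg·m²; axis through the centre, so I = 0.19235 kg·m².
Total I = 1.2003 + 0.44008 + 0.19235 = 1.8327 kg·m².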